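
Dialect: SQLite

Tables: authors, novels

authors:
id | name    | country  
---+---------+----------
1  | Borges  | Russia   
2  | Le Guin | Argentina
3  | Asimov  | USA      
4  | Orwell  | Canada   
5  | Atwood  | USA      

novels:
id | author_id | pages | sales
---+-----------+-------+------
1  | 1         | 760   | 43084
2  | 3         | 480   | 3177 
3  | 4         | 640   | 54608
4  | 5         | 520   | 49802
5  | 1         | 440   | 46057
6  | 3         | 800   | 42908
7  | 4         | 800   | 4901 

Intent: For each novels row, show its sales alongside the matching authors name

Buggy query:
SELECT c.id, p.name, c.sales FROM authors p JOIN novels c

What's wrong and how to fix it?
Bug: Missing join condition: each novels row is matched to all authors rows instead of just its own

Fix: Specify the join condition linking the foreign key to the parent id

Corrected query:
SELECT c.id, p.name, c.sales FROM authors p JOIN novels c ON c.author_id = p.id

Result:
id | name   | sales
---+--------+------
1  | Borges | 43084
2  | Asimov | 3177 
3  | Orwell | 54608
4  | Atwood | 49802
5  | Borges | 46057
6  | Asimov | 42908
7  | Orwell | 4901 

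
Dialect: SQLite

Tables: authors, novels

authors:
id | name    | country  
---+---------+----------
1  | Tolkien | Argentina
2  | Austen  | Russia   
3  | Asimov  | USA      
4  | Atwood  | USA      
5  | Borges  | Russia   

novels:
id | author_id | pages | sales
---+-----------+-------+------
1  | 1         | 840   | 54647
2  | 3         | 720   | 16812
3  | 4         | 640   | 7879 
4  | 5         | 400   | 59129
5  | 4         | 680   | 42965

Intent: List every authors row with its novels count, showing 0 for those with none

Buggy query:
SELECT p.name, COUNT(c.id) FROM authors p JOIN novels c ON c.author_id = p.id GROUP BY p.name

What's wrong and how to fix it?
Bug: An inner join excludes parents with zero children

Fix: Switch to LEFT JOIN to retain unmatched parent rows

Corrected query:
SELECT p.name, COUNT(c.id) FROM authors p LEFT JOIN novels c ON c.author_id = p.id GROUP BY p.name

Result:
name    | COUNT(c.id)
--------+------------
Asimov  | 1          
Atwood  | 2          
Austen  | 0          
Borges  | 1          
Tolkien | 1          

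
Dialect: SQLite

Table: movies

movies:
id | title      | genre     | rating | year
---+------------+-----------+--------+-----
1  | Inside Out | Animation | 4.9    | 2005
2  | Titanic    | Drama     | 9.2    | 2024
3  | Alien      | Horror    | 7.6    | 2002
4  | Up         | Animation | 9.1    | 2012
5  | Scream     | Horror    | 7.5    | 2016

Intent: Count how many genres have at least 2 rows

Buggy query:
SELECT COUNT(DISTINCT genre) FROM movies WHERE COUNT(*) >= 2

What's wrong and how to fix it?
Bug: COUNT(*) cannot appear in WHERE; the per-group count doesn't exist yet

Fix: Use a subquery that GROUPs and filters with HAVING, then count its rows

Corrected query:
SELECT COUNT(*) FROM (SELECT genre FROM movies GROUP BY genre HAVING COUNT(*) >= 2)

Result:
COUNT(*)
--------
2       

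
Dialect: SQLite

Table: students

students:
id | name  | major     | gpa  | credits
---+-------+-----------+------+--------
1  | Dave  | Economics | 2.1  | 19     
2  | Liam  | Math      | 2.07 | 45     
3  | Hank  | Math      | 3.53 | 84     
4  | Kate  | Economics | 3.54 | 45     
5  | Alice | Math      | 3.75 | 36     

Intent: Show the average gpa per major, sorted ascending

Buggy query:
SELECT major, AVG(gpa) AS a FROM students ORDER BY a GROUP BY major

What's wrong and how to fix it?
Bug: GROUP BY must precede ORDER BY

Fix: Reorder: SELECT … FROM … GROUP BY … ORDER BY …

Corrected query:
SELECT major, AVG(gpa) AS a FROM students GROUP BY major ORDER BY a

Result:
major     | a       
----------+---------
Economics | 2.82    
Math      | 3.116667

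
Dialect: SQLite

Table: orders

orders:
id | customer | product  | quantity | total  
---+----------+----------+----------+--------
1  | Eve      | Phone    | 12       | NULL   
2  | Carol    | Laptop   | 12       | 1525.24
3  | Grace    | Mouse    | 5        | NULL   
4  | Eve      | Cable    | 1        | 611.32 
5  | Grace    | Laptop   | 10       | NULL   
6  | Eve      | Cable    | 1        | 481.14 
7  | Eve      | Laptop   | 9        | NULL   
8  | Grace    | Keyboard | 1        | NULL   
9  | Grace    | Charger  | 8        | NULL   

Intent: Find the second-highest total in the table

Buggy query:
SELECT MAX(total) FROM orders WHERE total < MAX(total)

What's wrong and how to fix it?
Bug: MAX(total) on the right of the comparison is an aggregate-in-WHERE error

Fix: Put the inner MAX in a scalar subquery

Corrected query:
SELECT MAX(total) FROM orders WHERE total < (SELECT MAX(total) FROM orders)

Result:
MAX(total)
----------
611.32    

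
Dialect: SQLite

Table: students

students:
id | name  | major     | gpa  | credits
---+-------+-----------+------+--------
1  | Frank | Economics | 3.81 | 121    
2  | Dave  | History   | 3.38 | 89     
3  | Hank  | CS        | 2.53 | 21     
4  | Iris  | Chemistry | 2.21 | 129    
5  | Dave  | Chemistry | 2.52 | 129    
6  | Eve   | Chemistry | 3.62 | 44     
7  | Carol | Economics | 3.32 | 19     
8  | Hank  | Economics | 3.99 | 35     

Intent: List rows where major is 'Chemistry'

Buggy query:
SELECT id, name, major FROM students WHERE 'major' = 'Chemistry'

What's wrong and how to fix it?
Bug: Single quotes denote string literals in SQL; the column name is being compared as a constant string

Fix: Remove the quotes around the column name (or use double quotes for an identifier)

Corrected query:
SELECT id, name, major FROM students WHERE major = 'Chemistry'

Result:
id | name | major    
---+------+----------
4  | Iris | Chemistry
5  | Dave | Chemistry
6  | Eve  | Chemistry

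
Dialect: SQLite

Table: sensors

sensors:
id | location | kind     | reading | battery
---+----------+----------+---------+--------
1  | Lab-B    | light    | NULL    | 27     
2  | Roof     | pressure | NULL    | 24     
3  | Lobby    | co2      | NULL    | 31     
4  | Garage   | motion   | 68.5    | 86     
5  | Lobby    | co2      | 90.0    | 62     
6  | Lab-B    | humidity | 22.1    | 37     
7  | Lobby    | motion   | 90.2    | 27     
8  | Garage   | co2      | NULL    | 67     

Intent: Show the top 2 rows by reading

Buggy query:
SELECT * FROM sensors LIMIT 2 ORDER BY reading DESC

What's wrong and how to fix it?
Bug: LIMIT must come after ORDER BY

Fix: Swap the clauses: ORDER BY first, then LIMIT

Corrected query:
SELECT * FROM sensors ORDER BY reading DESC LIMIT 2

Result:
id | location | kind   | reading | battery
---+----------+--------+---------+--------
7  | Lobby    | motion | 90.2    | 27     
5  | Lobby    | co2    | 90      | 62     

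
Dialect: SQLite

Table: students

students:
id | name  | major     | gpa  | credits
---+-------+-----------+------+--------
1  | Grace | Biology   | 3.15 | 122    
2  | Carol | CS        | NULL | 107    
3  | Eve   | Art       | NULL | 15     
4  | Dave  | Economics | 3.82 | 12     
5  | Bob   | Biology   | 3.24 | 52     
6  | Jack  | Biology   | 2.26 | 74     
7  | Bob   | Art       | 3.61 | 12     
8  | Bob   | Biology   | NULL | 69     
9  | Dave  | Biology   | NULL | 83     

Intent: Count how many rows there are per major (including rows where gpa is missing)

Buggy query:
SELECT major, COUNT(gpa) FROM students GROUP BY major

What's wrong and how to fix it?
Bug: COUNT(column) counts non-NULL values only; rows with NULL gpa aren't counted

Fix: Use COUNT(*) to count all rows regardless of NULL

Corrected query:
SELECT major, COUNT(*) FROM students GROUP BY major

Result:
major     | COUNT(*)
----------+---------
Art       | 2       
Biology   | 5       
CS        | 1       
Economics | 1       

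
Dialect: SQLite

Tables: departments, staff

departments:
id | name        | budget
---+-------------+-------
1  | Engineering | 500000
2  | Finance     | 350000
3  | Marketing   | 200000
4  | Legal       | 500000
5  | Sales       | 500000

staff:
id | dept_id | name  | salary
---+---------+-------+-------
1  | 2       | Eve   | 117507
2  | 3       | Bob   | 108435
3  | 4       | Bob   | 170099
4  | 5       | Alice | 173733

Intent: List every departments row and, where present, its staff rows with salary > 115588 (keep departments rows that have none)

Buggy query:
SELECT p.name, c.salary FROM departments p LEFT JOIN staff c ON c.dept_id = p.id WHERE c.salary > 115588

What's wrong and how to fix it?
Bug: A WHERE condition on the right-hand table after LEFT JOIN drops unmatched parents

Fix: Put 'c.salary > 115588' in the JOIN's ON clause instead of WHERE

Corrected query:
SELECT p.name, c.salary FROM departments p LEFT JOIN staff c ON c.dept_id = p.id AND c.salary > 115588

Result:
name        | salary
------------+-------
Engineering | NULL  
Finance     | 117507
Marketing   | NULL  
Legal       | 170099
Sales       | 173733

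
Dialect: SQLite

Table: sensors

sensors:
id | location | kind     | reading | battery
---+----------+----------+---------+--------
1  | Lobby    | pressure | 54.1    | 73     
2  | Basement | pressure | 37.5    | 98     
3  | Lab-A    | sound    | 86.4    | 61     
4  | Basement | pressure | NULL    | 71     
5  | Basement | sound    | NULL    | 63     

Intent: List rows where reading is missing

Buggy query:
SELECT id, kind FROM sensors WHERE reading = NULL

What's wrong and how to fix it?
Bug: Comparing to NULL with '=' never matches; NULL = NULL is unknown, not true

Fix: Use IS NULL to test for NULL

Corrected query:
SELECT id, kind FROM sensors WHERE reading IS NULL

Result:
id | kind    
---+---------
4  | pressure
5  | sound   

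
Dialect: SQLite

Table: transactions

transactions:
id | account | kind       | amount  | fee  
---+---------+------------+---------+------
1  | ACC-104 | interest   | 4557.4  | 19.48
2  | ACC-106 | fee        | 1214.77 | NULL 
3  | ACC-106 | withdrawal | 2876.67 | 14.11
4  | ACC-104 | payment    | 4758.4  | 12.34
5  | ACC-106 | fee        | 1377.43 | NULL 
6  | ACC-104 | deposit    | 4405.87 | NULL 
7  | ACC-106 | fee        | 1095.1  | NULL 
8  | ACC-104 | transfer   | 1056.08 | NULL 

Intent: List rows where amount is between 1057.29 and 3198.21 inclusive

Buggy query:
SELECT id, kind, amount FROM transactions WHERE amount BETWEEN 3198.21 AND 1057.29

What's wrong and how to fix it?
Bug: The bounds are reversed; BETWEEN a AND b requires a <= b to match anything

Fix: Write BETWEEN 1057.29 AND 3198.21

Corrected query:
SELECT id, kind, amount FROM transactions WHERE amount BETWEEN 1057.29 AND 3198.21

Result:
id | kind       | amount 
---+------------+--------
2  | fee        | 1214.77
3  | withdrawal | 2876.67
5  | fee        | 1377.43
7  | fee        | 1095.1 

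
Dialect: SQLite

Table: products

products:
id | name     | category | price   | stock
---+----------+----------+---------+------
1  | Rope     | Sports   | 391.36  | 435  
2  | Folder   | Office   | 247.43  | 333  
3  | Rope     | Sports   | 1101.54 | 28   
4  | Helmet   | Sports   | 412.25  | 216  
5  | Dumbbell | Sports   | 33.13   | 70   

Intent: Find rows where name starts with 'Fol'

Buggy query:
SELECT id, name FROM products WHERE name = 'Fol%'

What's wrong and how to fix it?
Bug: '=' compares the literal string including the % character; pattern matching needs LIKE

Fix: Replace '=' with LIKE so 'Fol%' is treated as a pattern

Corrected query:
SELECT id, name FROM products WHERE name LIKE 'Fol%'

Result:
id | name  
---+-------
2  | Folder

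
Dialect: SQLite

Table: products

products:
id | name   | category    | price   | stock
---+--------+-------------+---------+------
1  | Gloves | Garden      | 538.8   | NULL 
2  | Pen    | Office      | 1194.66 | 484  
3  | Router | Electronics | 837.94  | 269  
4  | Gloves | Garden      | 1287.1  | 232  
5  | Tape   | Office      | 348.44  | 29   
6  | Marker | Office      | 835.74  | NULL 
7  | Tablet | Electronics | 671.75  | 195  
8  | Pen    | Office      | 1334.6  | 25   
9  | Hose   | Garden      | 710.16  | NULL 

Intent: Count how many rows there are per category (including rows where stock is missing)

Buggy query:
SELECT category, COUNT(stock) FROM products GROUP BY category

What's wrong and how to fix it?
Bug: COUNT(stock) skips NULLs, so groups with missing stock are undercounted

Fix: Use COUNT(*) to count all rows regardless of NULL

Corrected query:
SELECT category, COUNT(*) FROM products GROUP BY category

Result:
category    | COUNT(*)
------------+---------
Electronics | 2       
Garden      | 3       
Office      | 4       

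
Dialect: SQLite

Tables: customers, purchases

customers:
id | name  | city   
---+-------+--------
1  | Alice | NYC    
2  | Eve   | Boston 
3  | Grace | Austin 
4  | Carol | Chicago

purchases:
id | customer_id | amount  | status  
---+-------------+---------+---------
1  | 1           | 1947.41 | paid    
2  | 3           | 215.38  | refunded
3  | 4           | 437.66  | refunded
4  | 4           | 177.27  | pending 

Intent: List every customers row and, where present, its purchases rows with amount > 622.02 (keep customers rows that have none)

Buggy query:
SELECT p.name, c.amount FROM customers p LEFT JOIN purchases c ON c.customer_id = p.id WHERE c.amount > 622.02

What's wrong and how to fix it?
Bug: A WHERE condition on the right-hand table after LEFT JOIN drops unmatched parents

Fix: Put 'c.amount > 622.02' in the JOIN's ON clause instead of WHERE

Corrected query:
SELECT p.name, c.amount FROM customers p LEFT JOIN purchases c ON c.customer_id = p.id AND c.amount > 622.02

Result:
name  | amount 
------+--------
Alice | 1947.41
Eve   | NULL   
Grace | NULL   
Carol | NULL   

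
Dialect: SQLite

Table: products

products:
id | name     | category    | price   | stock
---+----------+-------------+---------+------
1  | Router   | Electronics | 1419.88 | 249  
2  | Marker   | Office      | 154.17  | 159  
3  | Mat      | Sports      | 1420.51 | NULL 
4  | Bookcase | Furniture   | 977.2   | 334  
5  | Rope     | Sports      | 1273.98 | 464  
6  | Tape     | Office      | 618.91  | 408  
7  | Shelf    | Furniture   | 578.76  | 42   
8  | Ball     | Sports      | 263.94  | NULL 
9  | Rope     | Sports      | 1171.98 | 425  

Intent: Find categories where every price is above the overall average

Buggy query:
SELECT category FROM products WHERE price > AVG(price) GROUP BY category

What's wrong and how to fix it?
Bug: AVG() is an aggregate; it can't sit directly in WHERE

Fix: Use a subquery for AVG and a HAVING MIN(...) filter so the condition holds for every row in the group

Corrected query:
SELECT category FROM products GROUP BY category HAVING MIN(price) > (SELECT AVG(price) FROM products)

Result:
category   
-----------
Electronics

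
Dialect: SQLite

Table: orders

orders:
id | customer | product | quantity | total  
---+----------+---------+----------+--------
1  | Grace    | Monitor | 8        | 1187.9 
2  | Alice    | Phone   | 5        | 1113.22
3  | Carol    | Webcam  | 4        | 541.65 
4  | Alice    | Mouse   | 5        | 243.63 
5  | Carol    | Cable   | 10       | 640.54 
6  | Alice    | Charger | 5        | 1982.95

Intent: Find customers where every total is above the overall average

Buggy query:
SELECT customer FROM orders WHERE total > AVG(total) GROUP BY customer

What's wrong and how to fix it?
Bug: WHERE evaluates per row before aggregation, so AVG() is unavailable

Fix: Compute the overall average in a scalar subquery and compare each group's MIN against it in HAVING

Corrected query:
SELECT customer FROM orders GROUP BY customer HAVING MIN(total) > (SELECT AVG(total) FROM orders)

Result:
customer
--------
Grace   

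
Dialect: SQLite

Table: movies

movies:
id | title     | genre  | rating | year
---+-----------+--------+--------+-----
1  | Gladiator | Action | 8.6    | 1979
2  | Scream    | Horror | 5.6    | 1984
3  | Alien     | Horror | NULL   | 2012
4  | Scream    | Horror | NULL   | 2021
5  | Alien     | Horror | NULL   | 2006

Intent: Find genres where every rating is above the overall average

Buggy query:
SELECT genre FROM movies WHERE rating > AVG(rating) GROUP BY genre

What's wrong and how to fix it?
Bug: AVG() is an aggregate; it can't sit directly in WHERE

Fix: Compute the overall average in a scalar subquery and compare each group's MIN against it in HAVING

Corrected query:
SELECT genre FROM movies GROUP BY genre HAVING MIN(rating) > (SELECT AVG(rating) FROM movies)

Result:
genre 
------
Action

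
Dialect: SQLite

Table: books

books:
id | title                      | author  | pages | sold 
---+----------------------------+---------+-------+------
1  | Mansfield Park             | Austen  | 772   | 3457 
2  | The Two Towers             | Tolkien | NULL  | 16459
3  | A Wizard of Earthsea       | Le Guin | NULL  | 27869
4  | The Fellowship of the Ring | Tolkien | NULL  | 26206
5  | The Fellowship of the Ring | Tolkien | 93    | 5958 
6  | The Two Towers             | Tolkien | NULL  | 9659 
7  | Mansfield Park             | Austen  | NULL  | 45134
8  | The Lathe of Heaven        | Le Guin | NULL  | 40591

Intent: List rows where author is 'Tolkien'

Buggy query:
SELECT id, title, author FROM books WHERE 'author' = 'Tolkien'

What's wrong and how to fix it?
Bug: 'author' in single quotes is a string literal, not the column; the comparison is literal-vs-literal and never true

Fix: Remove the quotes around the column name (or use double quotes for an identifier)

Corrected query:
SELECT id, title, author FROM books WHERE author = 'Tolkien'

Result:
id | title                      | author 
---+----------------------------+--------
2  | The Two Towers             | Tolkien
4  | The Fellowship of the Ring | Tolkien
5  | The Fellowship of the Ring | Tolkien
6  | The Two Towers             | Tolkien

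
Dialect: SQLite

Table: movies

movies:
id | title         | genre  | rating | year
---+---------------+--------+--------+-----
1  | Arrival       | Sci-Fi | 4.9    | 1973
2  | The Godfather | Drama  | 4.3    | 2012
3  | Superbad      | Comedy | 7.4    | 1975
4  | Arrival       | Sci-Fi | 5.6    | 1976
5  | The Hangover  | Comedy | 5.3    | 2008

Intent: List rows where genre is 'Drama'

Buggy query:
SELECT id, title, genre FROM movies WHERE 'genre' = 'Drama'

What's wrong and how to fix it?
Bug: 'genre' in single quotes is a string literal, not the column; the comparison is literal-vs-literal and never true

Fix: Reference the column as genre without single quotes

Corrected query:
SELECT id, title, genre FROM movies WHERE genre = 'Drama'

Result:
id | title         | genre
---+---------------+------
2  | The Godfather | Drama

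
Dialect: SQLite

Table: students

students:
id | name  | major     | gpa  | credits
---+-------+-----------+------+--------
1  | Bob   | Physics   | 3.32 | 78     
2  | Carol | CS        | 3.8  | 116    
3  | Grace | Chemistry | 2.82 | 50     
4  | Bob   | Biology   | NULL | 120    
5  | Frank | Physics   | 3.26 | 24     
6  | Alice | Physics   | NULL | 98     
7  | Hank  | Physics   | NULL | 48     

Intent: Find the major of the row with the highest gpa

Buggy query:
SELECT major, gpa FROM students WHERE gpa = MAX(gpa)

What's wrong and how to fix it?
Bug: WHERE is evaluated per row; an aggregate over the whole table isn't defined there

Fix: Wrap MAX in a scalar subquery so WHERE compares against a single value

Corrected query:
SELECT major, gpa FROM students WHERE gpa = (SELECT MAX(gpa) FROM students)

Result:
major | gpa
------+----
CS    | 3.8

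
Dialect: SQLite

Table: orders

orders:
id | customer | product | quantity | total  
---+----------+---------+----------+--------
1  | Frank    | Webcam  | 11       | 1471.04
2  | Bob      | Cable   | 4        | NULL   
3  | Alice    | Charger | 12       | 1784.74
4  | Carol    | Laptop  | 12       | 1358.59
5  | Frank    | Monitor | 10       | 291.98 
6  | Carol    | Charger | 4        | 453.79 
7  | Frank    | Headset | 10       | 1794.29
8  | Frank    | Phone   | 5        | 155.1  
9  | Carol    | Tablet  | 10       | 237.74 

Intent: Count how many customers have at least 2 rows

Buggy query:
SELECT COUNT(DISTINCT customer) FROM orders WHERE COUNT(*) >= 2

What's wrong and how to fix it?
Bug: COUNT(*) cannot appear in WHERE; the per-group count doesn't exist yet

Fix: Use a subquery that GROUPs and filters with HAVING, then count its rows

Corrected query:
SELECT COUNT(*) FROM (SELECT customer FROM orders GROUP BY customer HAVING COUNT(*) >= 2)

Result:
COUNT(*)
--------
2       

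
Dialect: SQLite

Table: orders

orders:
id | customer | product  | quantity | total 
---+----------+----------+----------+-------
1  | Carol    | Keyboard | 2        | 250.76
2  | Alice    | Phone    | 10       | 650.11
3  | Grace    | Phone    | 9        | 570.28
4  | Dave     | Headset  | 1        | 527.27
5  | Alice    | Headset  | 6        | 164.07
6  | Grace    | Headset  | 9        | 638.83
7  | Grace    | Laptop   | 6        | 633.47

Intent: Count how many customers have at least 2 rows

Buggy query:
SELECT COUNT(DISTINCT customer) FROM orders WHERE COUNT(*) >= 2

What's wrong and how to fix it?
Bug: WHERE filters individual rows, not groups, so a group-level COUNT is invalid there

Fix: Use a subquery that GROUPs and filters with HAVING, then count its rows

Corrected query:
SELECT COUNT(*) FROM (SELECT customer FROM orders GROUP BY customer HAVING COUNT(*) >= 2)

Result:
COUNT(*)
--------
2       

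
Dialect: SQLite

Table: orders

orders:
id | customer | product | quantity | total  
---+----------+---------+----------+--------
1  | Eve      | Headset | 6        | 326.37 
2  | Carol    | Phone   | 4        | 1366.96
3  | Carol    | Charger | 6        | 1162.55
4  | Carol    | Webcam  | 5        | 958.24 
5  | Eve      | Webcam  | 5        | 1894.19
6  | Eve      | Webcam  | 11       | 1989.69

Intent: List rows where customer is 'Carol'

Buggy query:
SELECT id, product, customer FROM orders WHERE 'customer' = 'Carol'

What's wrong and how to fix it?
Bug: Single quotes denote string literals in SQL; the column name is being compared as a constant string

Fix: Reference the column as customer without single quotes

Corrected query:
SELECT id, product, customer FROM orders WHERE customer = 'Carol'

Result:
id | product | customer
---+---------+---------
2  | Phone   | Carol   
3  | Charger | Carol   
4  | Webcam  | Carol   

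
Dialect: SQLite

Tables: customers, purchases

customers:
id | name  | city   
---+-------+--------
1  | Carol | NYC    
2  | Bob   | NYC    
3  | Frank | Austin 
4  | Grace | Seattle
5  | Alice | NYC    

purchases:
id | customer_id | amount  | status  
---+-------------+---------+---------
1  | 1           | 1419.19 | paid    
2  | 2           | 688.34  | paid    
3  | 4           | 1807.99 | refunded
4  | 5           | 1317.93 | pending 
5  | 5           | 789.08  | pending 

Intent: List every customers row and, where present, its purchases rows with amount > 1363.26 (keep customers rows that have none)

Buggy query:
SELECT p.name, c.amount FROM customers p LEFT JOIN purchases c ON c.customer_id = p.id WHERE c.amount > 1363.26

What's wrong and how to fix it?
Bug: A WHERE condition on the right-hand table after LEFT JOIN drops unmatched parents

Fix: Put 'c.amount > 1363.26' in the JOIN's ON clause instead of WHERE

Corrected query:
SELECT p.name, c.amount FROM customers p LEFT JOIN purchases c ON c.customer_id = p.id AND c.amount > 1363.26

Result:
name  | amount 
------+--------
Carol | 1419.19
Bob   | NULL   
Frank | NULL   
Grace | 1807.99
Alice | NULL   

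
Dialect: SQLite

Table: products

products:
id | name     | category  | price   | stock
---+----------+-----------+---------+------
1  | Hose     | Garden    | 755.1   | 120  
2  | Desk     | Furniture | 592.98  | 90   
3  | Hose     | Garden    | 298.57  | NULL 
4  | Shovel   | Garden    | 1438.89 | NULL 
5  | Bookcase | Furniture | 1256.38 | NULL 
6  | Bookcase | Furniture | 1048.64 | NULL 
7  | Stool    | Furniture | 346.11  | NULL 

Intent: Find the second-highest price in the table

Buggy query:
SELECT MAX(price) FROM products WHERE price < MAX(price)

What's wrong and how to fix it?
Bug: MAX(price) on the right of the comparison is an aggregate-in-WHERE error

Fix: Put the inner MAX in a scalar subquery

Corrected query:
SELECT MAX(price) FROM products WHERE price < (SELECT MAX(price) FROM products)

Result:
MAX(price)
----------
1256.38   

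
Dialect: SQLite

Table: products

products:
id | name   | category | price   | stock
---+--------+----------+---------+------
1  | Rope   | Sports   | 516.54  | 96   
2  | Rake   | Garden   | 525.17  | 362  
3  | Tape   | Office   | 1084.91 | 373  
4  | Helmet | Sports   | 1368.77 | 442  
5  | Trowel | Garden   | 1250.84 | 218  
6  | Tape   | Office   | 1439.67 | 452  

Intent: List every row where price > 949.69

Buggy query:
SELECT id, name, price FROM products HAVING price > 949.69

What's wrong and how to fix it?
Bug: This is a non-aggregate query (no GROUP BY, no aggregates), so in SQLite the HAVING clause is invalid here; a row-level condition belongs in WHERE

Fix: Replace HAVING with WHERE since the condition applies to individual rows

Corrected query:
SELECT id, name, price FROM products WHERE price > 949.69

Result:
id | name   | price  
---+--------+--------
3  | Tape   | 1084.91
4  | Helmet | 1368.77
5  | Trowel | 1250.84
6  | Tape   | 1439.67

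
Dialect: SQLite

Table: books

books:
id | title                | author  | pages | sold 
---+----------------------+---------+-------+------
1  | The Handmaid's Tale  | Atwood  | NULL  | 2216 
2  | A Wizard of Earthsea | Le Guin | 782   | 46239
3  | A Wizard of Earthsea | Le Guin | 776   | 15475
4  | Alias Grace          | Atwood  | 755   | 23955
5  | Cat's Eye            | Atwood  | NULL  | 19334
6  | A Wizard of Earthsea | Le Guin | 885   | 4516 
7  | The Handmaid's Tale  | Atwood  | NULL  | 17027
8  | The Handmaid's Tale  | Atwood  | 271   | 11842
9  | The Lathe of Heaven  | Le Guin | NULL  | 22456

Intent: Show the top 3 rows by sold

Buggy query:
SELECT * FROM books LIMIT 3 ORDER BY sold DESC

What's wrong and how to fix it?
Bug: ORDER BY cannot follow LIMIT; LIMIT is the final clause

Fix: Swap the clauses: ORDER BY first, then LIMIT

Corrected query:
SELECT * FROM books ORDER BY sold DESC LIMIT 3

Result:
id | title                | author  | pages | sold 
---+----------------------+---------+-------+------
2  | A Wizard of Earthsea | Le Guin | 782   | 46239
4  | Alias Grace          | Atwood  | 755   | 23955
9  | The Lathe of Heaven  | Le Guin | NULL  | 22456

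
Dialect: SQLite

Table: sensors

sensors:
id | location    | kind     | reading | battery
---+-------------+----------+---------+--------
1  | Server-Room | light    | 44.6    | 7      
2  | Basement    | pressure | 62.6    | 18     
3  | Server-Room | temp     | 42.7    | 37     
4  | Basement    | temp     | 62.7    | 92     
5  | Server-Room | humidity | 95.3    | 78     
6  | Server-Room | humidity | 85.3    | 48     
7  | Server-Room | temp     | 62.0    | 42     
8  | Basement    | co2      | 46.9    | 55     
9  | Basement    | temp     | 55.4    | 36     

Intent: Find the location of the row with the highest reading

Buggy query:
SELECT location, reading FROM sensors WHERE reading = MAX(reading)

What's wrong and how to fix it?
Bug: WHERE is evaluated per row; an aggregate over the whole table isn't defined there

Fix: Use a subquery: WHERE reading = (SELECT MAX(reading) FROM sensors)

Corrected query:
SELECT location, reading FROM sensors WHERE reading = (SELECT MAX(reading) FROM sensors)

Result:
location    | reading
------------+--------
Server-Room | 95.3   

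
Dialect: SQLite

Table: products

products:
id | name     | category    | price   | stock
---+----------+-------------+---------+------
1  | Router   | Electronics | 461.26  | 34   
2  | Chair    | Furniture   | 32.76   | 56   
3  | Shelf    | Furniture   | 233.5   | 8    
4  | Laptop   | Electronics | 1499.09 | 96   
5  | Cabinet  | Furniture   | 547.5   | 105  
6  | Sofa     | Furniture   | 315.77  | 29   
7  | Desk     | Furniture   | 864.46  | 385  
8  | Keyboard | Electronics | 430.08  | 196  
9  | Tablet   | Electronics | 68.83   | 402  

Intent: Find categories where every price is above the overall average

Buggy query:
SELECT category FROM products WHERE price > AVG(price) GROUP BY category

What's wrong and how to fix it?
Bug: WHERE evaluates per row before aggregation, so AVG() is unavailable

Fix: Use a subquery for AVG and a HAVING MIN(...) filter so the condition holds for every row in the group

Corrected query:
SELECT category FROM products GROUP BY category HAVING MIN(price) > (SELECT AVG(price) FROM products)

Result:
(no rows)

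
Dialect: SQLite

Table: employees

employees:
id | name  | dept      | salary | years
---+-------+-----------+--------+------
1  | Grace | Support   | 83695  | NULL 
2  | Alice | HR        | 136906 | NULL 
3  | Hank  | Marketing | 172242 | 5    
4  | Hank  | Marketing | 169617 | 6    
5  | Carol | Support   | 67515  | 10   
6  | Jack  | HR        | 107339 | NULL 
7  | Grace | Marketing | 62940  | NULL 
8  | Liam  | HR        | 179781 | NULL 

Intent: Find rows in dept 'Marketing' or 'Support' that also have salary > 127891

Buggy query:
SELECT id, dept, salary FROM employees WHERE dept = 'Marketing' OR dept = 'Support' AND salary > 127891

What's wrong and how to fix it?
Bug: Without parentheses, AND is evaluated before OR, so the salary filter only applies to the 'Support' branch

Fix: Group the OR with parentheses (or use IN), then AND the threshold

Corrected query:
SELECT id, dept, salary FROM employees WHERE (dept = 'Marketing' OR dept = 'Support') AND salary > 127891

Result:
id | dept      | salary
---+-----------+-------
3  | Marketing | 172242
4  | Marketing | 169617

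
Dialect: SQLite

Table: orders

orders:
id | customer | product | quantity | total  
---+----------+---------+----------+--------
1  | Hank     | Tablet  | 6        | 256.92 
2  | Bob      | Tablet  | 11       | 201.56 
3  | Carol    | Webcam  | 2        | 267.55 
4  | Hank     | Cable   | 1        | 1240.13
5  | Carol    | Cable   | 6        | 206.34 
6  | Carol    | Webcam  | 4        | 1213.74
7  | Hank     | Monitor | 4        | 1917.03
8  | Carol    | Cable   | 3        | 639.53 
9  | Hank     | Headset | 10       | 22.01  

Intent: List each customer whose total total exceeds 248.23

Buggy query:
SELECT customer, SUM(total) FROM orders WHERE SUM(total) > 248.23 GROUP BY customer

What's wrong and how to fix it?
Bug: SUM(total) is an aggregate, but WHERE filters rows before aggregation

Fix: Move the aggregate condition to a HAVING clause

Corrected query:
SELECT customer, SUM(total) FROM orders GROUP BY customer HAVING SUM(total) > 248.23

Result:
customer | SUM(total)
---------+-----------
Carol    | 2327.16   
Hank     | 3436.09   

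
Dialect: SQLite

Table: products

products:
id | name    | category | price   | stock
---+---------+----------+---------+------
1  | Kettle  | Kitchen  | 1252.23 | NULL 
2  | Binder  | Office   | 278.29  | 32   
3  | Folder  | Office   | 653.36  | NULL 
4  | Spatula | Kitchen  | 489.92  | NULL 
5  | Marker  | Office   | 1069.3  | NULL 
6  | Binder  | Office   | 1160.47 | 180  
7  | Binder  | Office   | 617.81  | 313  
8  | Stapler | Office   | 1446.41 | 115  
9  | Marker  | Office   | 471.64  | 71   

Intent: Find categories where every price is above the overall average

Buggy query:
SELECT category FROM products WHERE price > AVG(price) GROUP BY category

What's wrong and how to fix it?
Bug: AVG() is an aggregate; it can't sit directly in WHERE

Fix: Use a subquery for AVG and a HAVING MIN(...) filter so the condition holds for every row in the group

Corrected query:
SELECT category FROM products GROUP BY category HAVING MIN(price) > (SELECT AVG(price) FROM products)

Result:
(no rows)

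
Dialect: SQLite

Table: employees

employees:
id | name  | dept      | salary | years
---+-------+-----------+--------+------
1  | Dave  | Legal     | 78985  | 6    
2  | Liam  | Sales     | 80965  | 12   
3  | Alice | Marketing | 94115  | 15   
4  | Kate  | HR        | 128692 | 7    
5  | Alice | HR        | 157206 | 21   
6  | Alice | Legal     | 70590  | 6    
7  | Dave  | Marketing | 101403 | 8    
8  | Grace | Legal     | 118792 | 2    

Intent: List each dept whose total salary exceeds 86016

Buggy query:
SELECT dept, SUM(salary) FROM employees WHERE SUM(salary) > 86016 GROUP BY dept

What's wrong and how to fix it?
Bug: Aggregate functions cannot appear in a WHERE clause

Fix: Move the aggregate condition to a HAVING clause

Corrected query:
SELECT dept, SUM(salary) FROM employees GROUP BY dept HAVING SUM(salary) > 86016

Result:
dept      | SUM(salary)
----------+------------
HR        | 285898     
Legal     | 268367     
Marketing | 195518     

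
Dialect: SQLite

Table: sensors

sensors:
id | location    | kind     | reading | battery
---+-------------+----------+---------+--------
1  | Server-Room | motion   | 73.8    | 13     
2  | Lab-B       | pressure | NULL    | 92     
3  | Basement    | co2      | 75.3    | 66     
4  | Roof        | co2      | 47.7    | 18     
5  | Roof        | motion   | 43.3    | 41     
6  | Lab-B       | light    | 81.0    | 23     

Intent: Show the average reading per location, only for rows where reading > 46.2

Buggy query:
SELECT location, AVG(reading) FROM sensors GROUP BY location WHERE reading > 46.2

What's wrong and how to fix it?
Bug: Row-level WHERE must come before GROUP BY in the clause order

Fix: Move the WHERE clause before GROUP BY

Corrected query:
SELECT location, AVG(reading) FROM sensors WHERE reading > 46.2 GROUP BY location

Result:
location    | AVG(reading)
------------+-------------
Basement    | 75.3        
Lab-B       | 81          
Roof        | 47.7        
Server-Room | 73.8        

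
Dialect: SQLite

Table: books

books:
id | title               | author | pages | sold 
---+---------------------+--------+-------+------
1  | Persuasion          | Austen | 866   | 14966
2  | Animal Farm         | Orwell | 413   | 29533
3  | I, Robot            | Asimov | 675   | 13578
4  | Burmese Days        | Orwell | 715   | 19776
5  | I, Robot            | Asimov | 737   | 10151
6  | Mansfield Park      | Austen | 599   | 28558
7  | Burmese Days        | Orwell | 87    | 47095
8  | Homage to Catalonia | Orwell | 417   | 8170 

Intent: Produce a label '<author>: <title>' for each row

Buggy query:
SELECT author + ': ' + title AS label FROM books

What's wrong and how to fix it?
Bug: '+' is numeric addition; on text columns SQLite converts them to 0 instead of concatenating

Fix: Replace + with || to concatenate text

Corrected query:
SELECT author || ': ' || title AS label FROM books

Result:
label                      
---------------------------
Austen: Persuasion         
Orwell: Animal Farm        
Asimov: I, Robot           
Orwell: Burmese Days       
Asimov: I, Robot           
Austen: Mansfield Park     
Orwell: Burmese Days       
Orwell: Homage to Catalonia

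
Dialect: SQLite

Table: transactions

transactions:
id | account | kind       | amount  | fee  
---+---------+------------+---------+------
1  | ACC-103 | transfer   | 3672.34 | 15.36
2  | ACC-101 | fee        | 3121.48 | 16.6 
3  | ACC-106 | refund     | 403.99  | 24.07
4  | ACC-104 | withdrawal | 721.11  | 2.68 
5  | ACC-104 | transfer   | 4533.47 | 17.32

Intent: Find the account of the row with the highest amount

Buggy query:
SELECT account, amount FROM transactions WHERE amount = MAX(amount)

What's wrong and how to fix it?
Bug: MAX(amount) is an aggregate and cannot be used directly in WHERE

Fix: Use a subquery: WHERE amount = (SELECT MAX(amount) FROM transactions)

Corrected query:
SELECT account, amount FROM transactions WHERE amount = (SELECT MAX(amount) FROM transactions)

Result:
account | amount 
--------+--------
ACC-104 | 4533.47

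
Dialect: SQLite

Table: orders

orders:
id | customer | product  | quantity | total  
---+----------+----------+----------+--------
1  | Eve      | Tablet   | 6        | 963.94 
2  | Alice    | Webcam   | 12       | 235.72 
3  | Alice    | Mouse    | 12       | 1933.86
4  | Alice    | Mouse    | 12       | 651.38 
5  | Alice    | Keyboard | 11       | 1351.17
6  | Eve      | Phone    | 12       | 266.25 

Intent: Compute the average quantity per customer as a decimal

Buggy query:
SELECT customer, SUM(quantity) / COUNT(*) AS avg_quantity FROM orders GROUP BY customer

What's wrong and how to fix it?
Bug: SUM(quantity) and COUNT(*) are both integers; the division truncates the fractional part

Fix: Multiply by 1.0 (or CAST to REAL) to force floating-point division

Corrected query:
SELECT customer, SUM(quantity) * 1.0 / COUNT(*) AS avg_quantity FROM orders GROUP BY customer

Result:
customer | avg_quantity
---------+-------------
Alice    | 11.75       
Eve      | 9           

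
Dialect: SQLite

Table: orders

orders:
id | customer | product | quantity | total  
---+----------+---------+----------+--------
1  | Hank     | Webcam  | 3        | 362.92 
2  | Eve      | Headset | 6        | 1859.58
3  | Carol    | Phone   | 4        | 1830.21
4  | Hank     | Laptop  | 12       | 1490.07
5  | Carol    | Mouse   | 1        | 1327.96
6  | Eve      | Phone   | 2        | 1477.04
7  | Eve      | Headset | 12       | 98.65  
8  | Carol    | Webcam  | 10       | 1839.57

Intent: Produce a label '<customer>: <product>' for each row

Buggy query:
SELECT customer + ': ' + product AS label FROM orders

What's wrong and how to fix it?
Bug: SQLite uses || for string concatenation; + coerces text to numbers (yielding 0)

Fix: Use the || operator for string concatenation

Corrected query:
SELECT customer || ': ' || product AS label FROM orders

Result:
label        
-------------
Hank: Webcam 
Eve: Headset 
Carol: Phone 
Hank: Laptop 
Carol: Mouse 
Eve: Phone   
Eve: Headset 
Carol: Webcam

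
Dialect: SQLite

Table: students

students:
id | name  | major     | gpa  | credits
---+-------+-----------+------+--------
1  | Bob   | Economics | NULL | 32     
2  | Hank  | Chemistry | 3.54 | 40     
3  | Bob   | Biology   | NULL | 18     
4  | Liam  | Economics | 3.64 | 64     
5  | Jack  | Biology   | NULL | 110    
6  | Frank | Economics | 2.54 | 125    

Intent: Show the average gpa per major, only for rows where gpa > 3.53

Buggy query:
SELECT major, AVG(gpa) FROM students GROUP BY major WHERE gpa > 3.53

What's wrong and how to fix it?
Bug: WHERE cannot follow GROUP BY

Fix: Move the WHERE clause before GROUP BY

Corrected query:
SELECT major, AVG(gpa) FROM students WHERE gpa > 3.53 GROUP BY major

Result:
major     | AVG(gpa)
----------+---------
Chemistry | 3.54    
Economics | 3.64    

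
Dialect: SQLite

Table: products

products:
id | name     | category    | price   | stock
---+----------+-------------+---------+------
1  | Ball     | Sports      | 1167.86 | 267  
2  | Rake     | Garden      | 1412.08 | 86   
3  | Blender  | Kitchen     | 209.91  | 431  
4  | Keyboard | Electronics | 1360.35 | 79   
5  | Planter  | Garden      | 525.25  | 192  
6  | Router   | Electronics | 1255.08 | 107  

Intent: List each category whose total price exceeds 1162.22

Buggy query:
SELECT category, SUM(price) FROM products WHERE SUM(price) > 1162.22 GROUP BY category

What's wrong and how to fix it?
Bug: WHERE runs before GROUP BY, so aggregates aren't available there

Fix: Move the aggregate condition to a HAVING clause

Corrected query:
SELECT category, SUM(price) FROM products GROUP BY category HAVING SUM(price) > 1162.22

Result:
category    | SUM(price)
------------+-----------
Electronics | 2615.43   
Garden      | 1937.33   
Sports      | 1167.86   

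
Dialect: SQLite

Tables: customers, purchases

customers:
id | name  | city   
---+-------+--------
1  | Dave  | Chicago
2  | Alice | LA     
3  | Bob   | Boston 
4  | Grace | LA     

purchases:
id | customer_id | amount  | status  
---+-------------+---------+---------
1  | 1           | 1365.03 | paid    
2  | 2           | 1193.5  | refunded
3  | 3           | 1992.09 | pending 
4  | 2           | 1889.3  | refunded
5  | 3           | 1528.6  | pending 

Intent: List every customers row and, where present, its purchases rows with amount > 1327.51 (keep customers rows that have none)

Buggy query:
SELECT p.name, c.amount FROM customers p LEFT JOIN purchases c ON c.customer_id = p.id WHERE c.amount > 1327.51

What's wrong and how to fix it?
Bug: A WHERE condition on the right-hand table after LEFT JOIN drops unmatched parents

Fix: Move the right-table condition into the ON clause so unmatched parents are kept

Corrected query:
SELECT p.name, c.amount FROM customers p LEFT JOIN purchases c ON c.customer_id = p.id AND c.amount > 1327.51

Result:
name  | amount 
------+--------
Dave  | 1365.03
Alice | 1889.3 
Bob   | 1528.6 
Bob   | 1992.09
Grace | NULL   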